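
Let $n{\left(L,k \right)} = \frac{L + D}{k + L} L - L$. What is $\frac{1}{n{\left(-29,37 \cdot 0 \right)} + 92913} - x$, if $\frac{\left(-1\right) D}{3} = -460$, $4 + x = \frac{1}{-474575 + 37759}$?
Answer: $\frac{164755295461}{41188691088} \approx 4.0$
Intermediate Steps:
$x = - \frac{1747265}{436816}$ ($x = -4 + \frac{1}{-474575 + 37759} = -4 + \frac{1}{-436816} = -4 - \frac{1}{436816} = - \frac{1747265}{436816} \approx -4.0$)
$D = 1380$ ($D = \left(-3\right) \left(-460\right) = 1380$)
$n{\left(L,k \right)} = - L + \frac{L \left(1380 + L\right)}{L + k}$ ($n{\left(L,k \right)} = \frac{L + 1380}{k + L} L - L = \frac{1380 + L}{L + k} L - L = \frac{L \left(1380 + L\right)}{L + k} - L = - L + \frac{L \left(1380 + L\right)}{L + k}$)
$\frac{1}{n{\left(-29,37 \cdot 0 \right)} + 92913} - x = \frac{1}{- \frac{29 \left(1380 - 37 \cdot 0\right)}{-29 + 37 \cdot 0} + 92913} - - \frac{1747265}{436816} = \frac{1}{- \frac{29 \left(1380 - 0\right)}{-29 + 0} + 92913} + \frac{1747265}{436816} = \frac{1}{- \frac{29 \left(1380 + 0\right)}{-29} + 92913} + \frac{1747265}{436816} = \frac{1}{\left(-29\right) \left(- \frac{1}{29}\right) 1380 + 92913} + \frac{1747265}{436816} = \frac{1}{1380 + 92913} + \frac{1747265}{436816} = \frac{1}{94293} + \frac{1747265}{436816} = \frac{164755295461}{41188691088}$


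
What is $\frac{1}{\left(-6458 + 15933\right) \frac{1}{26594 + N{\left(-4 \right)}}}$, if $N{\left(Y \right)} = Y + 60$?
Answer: $\frac{1066}{379} \approx 2.8127$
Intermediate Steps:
$N{\left(Y \right)} = 60 + Y$
$\frac{1}{\left(-6458 + 15933\right) \frac{1}{26594 + N{\left(-4 \right)}}} = \frac{1}{\left(-6458 + 15933\right) \frac{1}{26594 + \left(60 - 4\right)}} = \frac{1}{9475 \frac{1}{26594 + 56}} = \frac{1}{9475 \cdot \frac{1}{26650}} = \frac{1}{\frac{379}{1066}} = \frac{1066}{379}$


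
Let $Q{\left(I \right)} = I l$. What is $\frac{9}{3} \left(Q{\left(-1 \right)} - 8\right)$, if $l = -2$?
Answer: $-18$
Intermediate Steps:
$Q{\left(I \right)} = - 2 I$ ($Q{\left(I \right)} = I \left(-2\right) = - 2 I$)
$\frac{9}{3} \left(Q{\left(-1 \right)} - 8\right) = \frac{9}{3} \left(\left(-2\right) \left(-1\right) - 8\right) = 9 \cdot \frac{1}{3} \left(2 - 8\right) = 3 \left(-6\right) = -18$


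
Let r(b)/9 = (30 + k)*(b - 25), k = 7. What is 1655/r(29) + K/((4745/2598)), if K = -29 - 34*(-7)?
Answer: 731104999/6320340 ≈ 115.67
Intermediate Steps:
r(b) = -8325 + 333*b (r(b) = 9*((30 + 7)*(b - 25)) = 9*(37*(-25 + b)) = 9*(-925 + 37*b) = -8325 + 333*b)
K = 209 (K = -29 + 238 = 209)
1655/r(29) + K/((4745/2598)) = 1655/(-8325 + 333*29) + 209/((4745/2598)) = 1655/(-8325 + 9657) + 209/((4745*(1/2598))) = 1655/1332 + 209/(4745/2598) = 1655*(1/1332) + 209*(2598/4745) = 1655/1332 + 542982/4745 = 731104999/6320340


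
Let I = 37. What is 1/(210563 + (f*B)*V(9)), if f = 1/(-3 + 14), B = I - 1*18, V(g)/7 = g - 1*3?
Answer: 11/2316991 ≈ 4.7475e-6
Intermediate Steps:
V(g) = -21 + 7*g (V(g) = 7*(g - 1*3) = 7*(g - 3) = 7*(-3 + g) = -21 + 7*g)
B = 19 (B = 37 - 1*18 = 37 - 18 = 19)
f = 1/11 ≈ 0.090909
1/(210563 + (f*B)*V(9)) = 1/(210563 + ((1/11)*19)*(-21 + 7*9)) = 1/(210563 + 19*(-21 + 63)/11) = 1/(210563 + (19/11)*42) = 1/(210563 + 798/11) = 1/(2316991/11) = 11/2316991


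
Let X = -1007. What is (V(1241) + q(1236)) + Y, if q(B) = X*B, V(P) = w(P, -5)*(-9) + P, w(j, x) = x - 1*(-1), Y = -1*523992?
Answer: -1767367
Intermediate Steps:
Y = -523992
w(j, x) = 1 + x (w(j, x) = x + 1 = 1 + x)
V(P) = 36 + P (V(P) = (1 - 5)*(-9) + P = -4*(-9) + P = 36 + P)
q(B) = -1007*B
(V(1241) + q(1236)) + Y = ((36 + 1241) - 1007*1236) - 523992 = (1277 - 1244652) - 523992 = -1243375 - 523992 = -1767367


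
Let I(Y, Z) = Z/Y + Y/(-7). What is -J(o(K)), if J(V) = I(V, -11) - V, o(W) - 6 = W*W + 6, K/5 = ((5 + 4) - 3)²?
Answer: 8404302029/226884 ≈ 37042.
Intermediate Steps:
I(Y, Z) = -Y/7 + Z/Y (I(Y, Z) = Z/Y + Y*(-⅐) = Z/Y - Y/7 = -Y/7 + Z/Y)
K = 180 (K = 5*((5 + 4) - 3)² = 5*(9 - 3)² = 5*6² = 5*36 = 180)
o(W) = 12 + W² (o(W) = 6 + (W*W + 6) = 6 + (W² + 6) = 6 + (6 + W²) = 12 + W²)
J(V) = -11/V - 8*V/7 (J(V) = (-V/7 - 11/V) - V = (-11/V - V/7) - V = -11/V - 8*V/7)
-J(o(K)) = -(-11/(12 + 180²) - 8*(12 + 180²)/7) = -(-11/(12 + 32400) - 8*(12 + 32400)/7) = -(-11/32412 - 8/7*32412) = -(-11*1/32412 - 259296/7) = -(-11/32412 - 259296/7) = -1*(-8404302029/226884) = 8404302029/226884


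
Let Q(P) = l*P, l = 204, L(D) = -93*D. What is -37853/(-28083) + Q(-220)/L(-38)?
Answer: -187765423/16540887 ≈ -11.352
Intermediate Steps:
Q(P) = 204*P
-37853/(-28083) + Q(-220)/L(-38) = -37853/(-28083) + (204*(-220))/((-93*(-38))) = -37853*(-1/28083) - 44880/3534 = 37853/28083 - 44880*1/3534 = 37853/28083 - 7480/589 = -187765423/16540887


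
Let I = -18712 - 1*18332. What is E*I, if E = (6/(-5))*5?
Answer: 222264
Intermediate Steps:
I = -37044 (I = -18712 - 18332 = -37044)
E = -6 (E = (6*(-1/5))*5 = -6/5*5 = -6)
E*I = -6*(-37044) = 222264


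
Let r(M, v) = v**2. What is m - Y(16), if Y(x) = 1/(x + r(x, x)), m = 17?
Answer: 4623/272 ≈ 16.996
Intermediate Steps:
Y(x) = 1/(x + x**2)
m - Y(16) = 17 - 1/(16*(1 + 16)) = 17 - 1/(16*17) = 17 - 1*1/272 = 17 - 1/272 = 4623/272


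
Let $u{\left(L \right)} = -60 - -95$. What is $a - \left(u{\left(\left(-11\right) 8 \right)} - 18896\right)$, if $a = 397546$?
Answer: $416407$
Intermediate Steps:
$u{\left(L \right)} = 35$ ($u{\left(L \right)} = -60 + 95 = 35$)
$a - \left(u{\left(\left(-11\right) 8 \right)} - 18896\right) = 397546 - \left(35 - 18896\right) = 397546 - -18861 = 397546 + 18861 = 416407$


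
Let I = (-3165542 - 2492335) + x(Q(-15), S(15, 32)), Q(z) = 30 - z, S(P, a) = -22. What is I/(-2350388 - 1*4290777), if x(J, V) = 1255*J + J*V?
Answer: 5602392/6641165 ≈ 0.84359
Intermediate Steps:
I = -5602392 (I = (-3165542 - 2492335) + (30 - 1*(-15))*(1255 - 22) = -5657877 + (30 + 15)*1233 = -5657877 + 45*1233 = -5657877 + 55485 = -5602392)
I/(-2350388 - 1*4290777) = -5602392/(-2350388 - 1*4290777) = -5602392/(-2350388 - 4290777) = -5602392/(-6641165) = -5602392*(-1/6641165) = 5602392/6641165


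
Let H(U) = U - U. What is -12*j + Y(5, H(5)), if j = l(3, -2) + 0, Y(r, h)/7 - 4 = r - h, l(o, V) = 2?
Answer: 39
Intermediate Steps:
H(U) = 0
Y(r, h) = 28 - 7*h + 7*r (Y(r, h) = 28 + 7*(r - h) = 28 + (-7*h + 7*r) = 28 - 7*h + 7*r)
j = 2 (j = 2 + 0 = 2)
-12*j + Y(5, H(5)) = -12*2 + (28 - 7*0 + 7*5) = -24 + (28 + 0 + 35) = -24 + 63 = 39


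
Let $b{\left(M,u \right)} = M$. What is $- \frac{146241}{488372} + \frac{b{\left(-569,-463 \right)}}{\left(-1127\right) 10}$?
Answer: $- \frac{685126201}{2751976220} \approx -0.24896$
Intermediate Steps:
$- \frac{146241}{488372} + \frac{b{\left(-569,-463 \right)}}{\left(-1127\right) 10} = - \frac{146241}{488372} - \frac{569}{\left(-1127\right) 10} = \left(-146241\right) \frac{1}{488372} - \frac{569}{-11270} = - \frac{146241}{488372} - - \frac{569}{11270} = - \frac{146241}{488372} + \frac{569}{11270} = - \frac{685126201}{2751976220}$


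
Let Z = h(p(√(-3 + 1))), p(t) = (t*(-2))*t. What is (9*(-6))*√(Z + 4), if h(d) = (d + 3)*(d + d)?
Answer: -108*√15 ≈ -418.28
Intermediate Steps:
p(t) = -2*t² (p(t) = (-2*t)*t = -2*t²)
h(d) = 2*d*(3 + d) (h(d) = (3 + d)*(2*d) = 2*d*(3 + d))
Z = 56 (Z = 2*(-2*(√(-3 + 1))²)*(3 - 2*(√(-3 + 1))²) = 2*(-2*(√(-2))²)*(3 - 2*(√(-2))²) = 2*(-2*(I*√2)²)*(3 - 2*(I*√2)²) = 2*(-2*(-2))*(3 - 2*(-2)) = 2*4*(3 + 4) = 2*4*7 = 56)
(9*(-6))*√(Z + 4) = (9*(-6))*√(56 + 4) = -108*√15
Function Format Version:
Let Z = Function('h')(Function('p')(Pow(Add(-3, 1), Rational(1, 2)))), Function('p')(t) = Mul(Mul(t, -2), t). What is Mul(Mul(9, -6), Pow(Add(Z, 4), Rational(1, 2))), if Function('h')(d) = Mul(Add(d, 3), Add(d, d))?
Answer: Mul(-108, Pow(15, Rational(1, 2))) ≈ -418.28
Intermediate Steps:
Function('p')(t) = Mul(-2, Pow(t, 2)) (Function('p')(t) = Mul(Mul(-2, t), t) = Mul(-2, Pow(t, 2)))
Function('h')(d) = Mul(2, d, Add(3, d)) (Function('h')(d) = Mul(Add(3, d), Mul(2, d)) = Mul(2, d, Add(3, d)))
Z = 56 (Z = Mul(2, Mul(-2, Pow(Pow(Add(-3, 1), Rational(1, 2)), 2)), Add(3, Mul(-2, Pow(Pow(Add(-3, 1), Rational(1, 2)), 2)))) = Mul(2, Mul(-2, Pow(Pow(-2, Rational(1, 2)), 2)), Add(3, Mul(-2, Pow(Pow(-2, Rational(1, 2)), 2)))) = Mul(2, Mul(-2, Pow(Mul(I, Pow(2, Rational(1, 2))), 2)), Add(3, Mul(-2, Pow(Mul(I, Pow(2, Rational(1, 2))), 2)))) = Mul(2, Mul(-2, -2), Add(3, Mul(-2, -2))) = Mul(2, 4, Add(3, 4)) = Mul(2, 4, 7) = 56)
Mul(Mul(9, -6), Pow(Add(Z, 4), Rational(1, 2))) = Mul(Mul(9, -6), Pow(Add(56, 4), Rational(1, 2))) = Mul(-54, Pow(60, Rational(1, 2))) = Mul(-54, Mul(2, Pow(15, Rational(1, 2)))) = Mul(-108, Pow(15, Rational(1, 2)))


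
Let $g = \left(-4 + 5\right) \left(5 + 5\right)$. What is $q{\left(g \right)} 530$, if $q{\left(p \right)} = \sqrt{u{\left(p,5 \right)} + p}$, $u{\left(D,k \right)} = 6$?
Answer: $2120$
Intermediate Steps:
$g = 10$ ($g = 1 \cdot 10 = 10$)
$q{\left(p \right)} = \sqrt{6 + p}$
$q{\left(g \right)} 530 = \sqrt{6 + 10} \cdot 530 = \sqrt{16} \cdot 530 = 4 \cdot 530 = 2120$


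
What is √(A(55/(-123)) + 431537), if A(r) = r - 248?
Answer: 2*√1631241129/123 ≈ 656.73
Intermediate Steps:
A(r) = -248 + r
√(A(55/(-123)) + 431537) = √((-248 + 55/(-123)) + 431537) = √((-248 + 55*(-1/123)) + 431537) = √((-248 - 55/123) + 431537) = √(-30559/123 + 431537) = √(53048492/123) = 2*√1631241129/123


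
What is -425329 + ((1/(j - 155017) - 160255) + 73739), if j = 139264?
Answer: -8063094286/15753 ≈ -5.1185e+5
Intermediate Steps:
-425329 + ((1/(j - 155017) - 160255) + 73739) = -425329 + ((1/(139264 - 155017) - 160255) + 73739) = -425329 + ((1/(-15753) - 160255) + 73739) = -425329 + ((-1/15753 - 160255) + 73739) = -425329 + (-2524497016/15753 + 73739) = -425329 - 1362886549/15753 = -8063094286/15753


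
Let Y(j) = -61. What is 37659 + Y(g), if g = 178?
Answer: 37598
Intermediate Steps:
37659 + Y(g) = 37659 - 61 = 37598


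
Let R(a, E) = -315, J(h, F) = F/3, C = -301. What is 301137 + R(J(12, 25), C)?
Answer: 300822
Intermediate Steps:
J(h, F) = F/3 (J(h, F) = F*(⅓) = F/3)
301137 + R(J(12, 25), C) = 301137 - 315 = 300822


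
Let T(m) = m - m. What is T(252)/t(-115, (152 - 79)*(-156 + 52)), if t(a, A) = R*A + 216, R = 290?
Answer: 0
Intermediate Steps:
t(a, A) = 216 + 290*A (t(a, A) = 290*A + 216 = 216 + 290*A)
T(m) = 0
T(252)/t(-115, (152 - 79)*(-156 + 52)) = 0/(216 + 290*((152 - 79)*(-156 + 52))) = 0/(216 + 290*(73*(-104))) = 0/(216 + 290*(-7592)) = 0/(216 - 2201680) = 0/(-2201464) = 0*(-1/2201464) = 0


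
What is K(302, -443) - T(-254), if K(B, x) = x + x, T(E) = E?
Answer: -632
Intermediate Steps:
K(B, x) = 2*x
K(302, -443) - T(-254) = 2*(-443) - 1*(-254) = -886 + 254 = -632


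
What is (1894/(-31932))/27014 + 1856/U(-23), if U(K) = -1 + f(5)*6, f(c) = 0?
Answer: -800503053491/431305524 ≈ -1856.0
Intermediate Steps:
U(K) = -1 (U(K) = -1 + 0*6 = -1 + 0 = -1)
(1894/(-31932))/27014 + 1856/U(-23) = (1894/(-31932))/27014 + 1856/(-1) = (1894*(-1/31932))*(1/27014) + 1856*(-1) = -947/15966*1/27014 - 1856 = -947/431305524 - 1856 = -800503053491/431305524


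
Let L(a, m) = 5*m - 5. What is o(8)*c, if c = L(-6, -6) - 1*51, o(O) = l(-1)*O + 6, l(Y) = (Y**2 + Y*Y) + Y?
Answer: -1204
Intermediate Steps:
l(Y) = Y + 2*Y**2 (l(Y) = (Y**2 + Y**2) + Y = 2*Y**2 + Y = Y + 2*Y**2)
o(O) = 6 + O (o(O) = (-(1 + 2*(-1)))*O + 6 = (-(1 - 2))*O + 6 = (-1*(-1))*O + 6 = 1*O + 6 = O + 6 = 6 + O)
L(a, m) = -5 + 5*m
c = -86 (c = (-5 + 5*(-6)) - 1*51 = (-5 - 30) - 51 = -35 - 51 = -86)
o(8)*c = (6 + 8)*(-86) = 14*(-86) = -1204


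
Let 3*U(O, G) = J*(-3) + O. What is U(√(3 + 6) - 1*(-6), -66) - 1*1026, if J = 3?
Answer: -1026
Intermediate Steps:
U(O, G) = -3 + O/3 (U(O, G) = (3*(-3) + O)/3 = (-9 + O)/3 = -3 + O/3)
U(√(3 + 6) - 1*(-6), -66) - 1*1026 = (-3 + (√(3 + 6) - 1*(-6))/3) - 1*1026 = (-3 + (√9 + 6)/3) - 1026 = (-3 + (3 + 6)/3) - 1026 = (-3 + (⅓)*9) - 1026 = (-3 + 3) - 1026 = 0 - 1026 = -1026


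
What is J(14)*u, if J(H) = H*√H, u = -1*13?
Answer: -182*√14 ≈ -680.98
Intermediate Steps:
u = -13
J(H) = H^(3/2)
J(14)*u = 14^(3/2)*(-13) = (14*√14)*(-13) = -182*√14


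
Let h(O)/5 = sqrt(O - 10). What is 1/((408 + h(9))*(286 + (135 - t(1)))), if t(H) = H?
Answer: 34/5827115 - I/13985076 ≈ 5.8348e-6 - 7.1505e-8*I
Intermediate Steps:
h(O) = 5*sqrt(-10 + O) (h(O) = 5*sqrt(O - 10) = 5*sqrt(-10 + O))
1/((408 + h(9))*(286 + (135 - t(1)))) = 1/((408 + 5*sqrt(-10 + 9))*(286 + (135 - 1*1))) = 1/((408 + 5*sqrt(-1))*(286 + (135 - 1))) = 1/((408 + 5*I)*(286 + 134)) = 1/((408 + 5*I)*420) = 1/(171360 + 2100*I) = (171360 - 2100*I)/29368659600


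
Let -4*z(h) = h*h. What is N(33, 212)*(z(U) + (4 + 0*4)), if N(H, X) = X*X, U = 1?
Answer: 168540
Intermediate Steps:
z(h) = -h**2/4 (z(h) = -h*h/4 = -h**2/4)
N(H, X) = X**2
N(33, 212)*(z(U) + (4 + 0*4)) = 212**2*(-1/4*1**2 + (4 + 0*4)) = 44944*(-1/4*1 + (4 + 0)) = 44944*(-1/4 + 4) = 44944*(15/4) = 168540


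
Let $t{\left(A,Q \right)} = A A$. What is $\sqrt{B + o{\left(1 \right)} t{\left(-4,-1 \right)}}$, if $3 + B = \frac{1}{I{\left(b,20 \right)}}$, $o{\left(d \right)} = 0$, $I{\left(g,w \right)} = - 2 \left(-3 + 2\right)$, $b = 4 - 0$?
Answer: $\frac{i \sqrt{10}}{2} \approx 1.5811 i$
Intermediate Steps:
$b = 4$ ($b = 4 + 0 = 4$)
$t{\left(A,Q \right)} = A^{2}$
$I{\left(g,w \right)} = 2$ ($I{\left(g,w \right)} = \left(-2\right) \left(-1\right) = 2$)
$B = - \frac{5}{2}$ ($B = -3 + \frac{1}{2} = - \frac{5}{2} \approx -2.5$)
$\sqrt{B + o{\left(1 \right)} t{\left(-4,-1 \right)}} = \sqrt{- \frac{5}{2} + 0 \left(-4\right)^{2}} = \sqrt{- \frac{5}{2} + 0 \cdot 16} = \sqrt{- \frac{5}{2} + 0} = \sqrt{- \frac{5}{2}} = \frac{i \sqrt{10}}{2}$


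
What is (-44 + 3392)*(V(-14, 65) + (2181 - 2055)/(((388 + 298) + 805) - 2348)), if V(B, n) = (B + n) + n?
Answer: 332409528/857 ≈ 3.8788e+5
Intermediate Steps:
V(B, n) = B + 2*n
(-44 + 3392)*(V(-14, 65) + (2181 - 2055)/(((388 + 298) + 805) - 2348)) = (-44 + 3392)*((-14 + 2*65) + (2181 - 2055)/(((388 + 298) + 805) - 2348)) = 3348*((-14 + 130) + 126/((686 + 805) - 2348)) = 3348*(116 + 126/(1491 - 2348)) = 3348*(116 + 126/(-857)) = 3348*(116 + 126*(-1/857)) = 3348*(116 - 126/857) = 3348*(99286/857) = 332409528/857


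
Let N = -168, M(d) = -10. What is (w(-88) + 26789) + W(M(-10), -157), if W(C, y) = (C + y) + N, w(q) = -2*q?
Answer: 26630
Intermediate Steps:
W(C, y) = -168 + C + y (W(C, y) = (C + y) - 168 = -168 + C + y)
(w(-88) + 26789) + W(M(-10), -157) = (-2*(-88) + 26789) + (-168 - 10 - 157) = (176 + 26789) - 335 = 26965 - 335 = 26630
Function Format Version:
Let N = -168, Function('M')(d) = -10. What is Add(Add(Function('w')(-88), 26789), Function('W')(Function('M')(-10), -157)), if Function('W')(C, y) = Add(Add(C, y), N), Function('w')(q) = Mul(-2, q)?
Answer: 26630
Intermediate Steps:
Function('W')(C, y) = Add(-168, C, y) (Function('W')(C, y) = Add(Add(C, y), -168) = Add(-168, C, y))
Add(Add(Function('w')(-88), 26789), Function('W')(Function('M')(-10), -157)) = Add(Add(Mul(-2, -88), 26789), Add(-168, -10, -157)) = Add(Add(176, 26789), -335) = Add(26965, -335) = 26630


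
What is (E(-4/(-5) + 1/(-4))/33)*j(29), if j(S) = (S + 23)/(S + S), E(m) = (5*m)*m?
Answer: 143/3480 ≈ 0.041092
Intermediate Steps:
E(m) = 5*m**2
j(S) = (23 + S)/(2*S) (j(S) = (23 + S)/((2*S)) = (23 + S)*(1/(2*S)) = (23 + S)/(2*S))
(E(-4/(-5) + 1/(-4))/33)*j(29) = ((5*(-4/(-5) + 1/(-4))**2)/33)*((1/2)*(23 + 29)/29) = ((5*(-4*(-1/5) + 1*(-1/4))**2)*(1/33))*((1/2)*(1/29)*52) = ((5*(4/5 - 1/4)**2)*(1/33))*(26/29) = ((5*(11/20)**2)*(1/33))*(26/29) = ((5*(121/400))*(1/33))*(26/29) = ((121/80)*(1/33))*(26/29) = (11/240)*(26/29) = 143/3480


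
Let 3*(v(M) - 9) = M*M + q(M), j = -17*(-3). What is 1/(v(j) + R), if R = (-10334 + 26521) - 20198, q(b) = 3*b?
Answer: -1/3084 ≈ -0.00032425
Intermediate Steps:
j = 51
R = -4011 (R = 16187 - 20198 = -4011)
v(M) = 9 + M + M²/3 (v(M) = 9 + (M*M + 3*M)/3 = 9 + (M² + 3*M)/3 = 9 + (M + M²/3) = 9 + M + M²/3)
1/(v(j) + R) = 1/((9 + 51 + (⅓)*51²) - 4011) = 1/((9 + 51 + (⅓)*2601) - 4011) = 1/((9 + 51 + 867) - 4011) = 1/(927 - 4011) = 1/(-3084) = -1/3084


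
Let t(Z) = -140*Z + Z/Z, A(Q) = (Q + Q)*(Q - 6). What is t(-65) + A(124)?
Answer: 38365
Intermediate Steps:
A(Q) = 2*Q*(-6 + Q) (A(Q) = (2*Q)*(-6 + Q) = 2*Q*(-6 + Q))
t(Z) = 1 - 140*Z (t(Z) = -140*Z + 1 = 1 - 140*Z)
t(-65) + A(124) = (1 - 140*(-65)) + 2*124*(-6 + 124) = (1 + 9100) + 2*124*118 = 9101 + 29264 = 38365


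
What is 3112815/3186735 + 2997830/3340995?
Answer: 266042521813/141958209351 ≈ 1.8741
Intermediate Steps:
3112815/3186735 + 2997830/3340995 = 3112815*(1/3186735) + 2997830*(1/3340995) = 207521/212449 + 599566/668199 = 266042521813/141958209351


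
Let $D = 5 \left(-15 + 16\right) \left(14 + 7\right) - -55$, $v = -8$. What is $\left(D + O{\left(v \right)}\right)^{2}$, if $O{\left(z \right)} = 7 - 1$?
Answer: $27556$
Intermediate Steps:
$O{\left(z \right)} = 6$
$D = 160$ ($D = 5 \cdot 1 \cdot 21 + 55 = 5 \cdot 21 + 55 = 105 + 55 = 160$)
$\left(D + O{\left(v \right)}\right)^{2} = \left(160 + 6\right)^{2} = 166^{2} = 27556$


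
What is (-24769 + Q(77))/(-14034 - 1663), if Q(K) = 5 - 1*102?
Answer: 24866/15697 ≈ 1.5841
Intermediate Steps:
Q(K) = -97 (Q(K) = 5 - 102 = -97)
(-24769 + Q(77))/(-14034 - 1663) = (-24769 - 97)/(-14034 - 1663) = -24866/(-15697) = -24866*(-1/15697) = 24866/15697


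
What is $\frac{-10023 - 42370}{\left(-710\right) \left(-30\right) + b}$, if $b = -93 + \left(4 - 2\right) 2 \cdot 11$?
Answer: $- \frac{52393}{21251} \approx -2.4654$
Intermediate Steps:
$b = -49$ ($b = -93 + 2 \cdot 2 \cdot 11 = -93 + 4 \cdot 11 = -93 + 44 = -49$)
$\frac{-10023 - 42370}{\left(-710\right) \left(-30\right) + b} = \frac{-10023 - 42370}{\left(-710\right) \left(-30\right) - 49} = - \frac{52393}{21300 - 49} = - \frac{52393}{21251}$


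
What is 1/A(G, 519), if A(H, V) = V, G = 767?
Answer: 1/519 ≈ 0.0019268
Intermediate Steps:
1/A(G, 519) = 1/519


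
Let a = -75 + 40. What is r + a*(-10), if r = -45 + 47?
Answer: 352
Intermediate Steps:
a = -35
r = 2
r + a*(-10) = 2 - 35*(-10) = 2 + 350 = 352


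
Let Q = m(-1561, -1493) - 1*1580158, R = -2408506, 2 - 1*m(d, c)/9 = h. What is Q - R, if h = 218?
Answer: 826404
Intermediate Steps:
m(d, c) = -1944 (m(d, c) = 18 - 9*218 = 18 - 1962 = -1944)
Q = -1582102 (Q = -1944 - 1*1580158 = -1944 - 1580158 = -1582102)
Q - R = -1582102 - 1*(-2408506) = -1582102 + 2408506 = 826404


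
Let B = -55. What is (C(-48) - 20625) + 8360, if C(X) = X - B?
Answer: -12258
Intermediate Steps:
C(X) = 55 + X (C(X) = X - 1*(-55) = X + 55 = 55 + X)
(C(-48) - 20625) + 8360 = ((55 - 48) - 20625) + 8360 = (7 - 20625) + 8360 = -20618 + 8360 = -12258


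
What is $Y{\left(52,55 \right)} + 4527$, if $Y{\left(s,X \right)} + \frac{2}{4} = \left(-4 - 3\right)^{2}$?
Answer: $\frac{9151}{2} \approx 4575.5$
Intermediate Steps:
$Y{\left(s,X \right)} = \frac{97}{2}$ ($Y{\left(s,X \right)} = - \frac{1}{2} + \left(-4 - 3\right)^{2} = - \frac{1}{2} + \left(-7\right)^{2} = - \frac{1}{2} + 49 = \frac{97}{2}$)
$Y{\left(52,55 \right)} + 4527 = \frac{97}{2} + 4527 = \frac{9151}{2}$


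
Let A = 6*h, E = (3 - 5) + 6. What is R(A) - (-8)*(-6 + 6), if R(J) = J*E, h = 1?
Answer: 24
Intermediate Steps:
E = 4 (E = -2 + 6 = 4)
A = 6 (A = 6*1 = 6)
R(J) = 4*J (R(J) = J*4 = 4*J)
R(A) - (-8)*(-6 + 6) = 4*6 - (-8)*(-6 + 6) = 24 - (-8)*0 = 24 - 1*0 = 24 + 0 = 24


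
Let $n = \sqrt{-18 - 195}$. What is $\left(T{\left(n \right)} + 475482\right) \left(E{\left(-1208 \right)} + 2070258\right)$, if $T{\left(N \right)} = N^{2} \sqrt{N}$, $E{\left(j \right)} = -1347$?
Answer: $983729940102 - 440678043 \sqrt[4]{213} \sqrt{i} \approx 9.8254 \cdot 10^{11} - 1.1904 \cdot 10^{9} i$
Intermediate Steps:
$n = i \sqrt{213}$ ($n = \sqrt{-213} = i \sqrt{213} \approx 14.595 i$)
$T{\left(N \right)} = N^{\frac{5}{2}}$
$\left(T{\left(n \right)} + 475482\right) \left(E{\left(-1208 \right)} + 2070258\right) = \left(\left(i \sqrt{213}\right)^{\frac{5}{2}} + 475482\right) \left(-1347 + 2070258\right) = \left(213 \sqrt[4]{213} \left(- \sqrt{i}\right) + 475482\right) 2068911 = \left(475482 + 213 \sqrt[4]{213} \left(- \sqrt{i}\right)\right) 2068911 = 983729940102 + 440678043 \sqrt[4]{213} \left(- \sqrt{i}\right)$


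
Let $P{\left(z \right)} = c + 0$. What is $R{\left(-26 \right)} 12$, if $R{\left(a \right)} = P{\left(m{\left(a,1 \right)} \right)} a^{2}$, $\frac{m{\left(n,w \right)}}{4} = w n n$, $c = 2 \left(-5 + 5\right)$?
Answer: $0$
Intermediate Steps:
$c = 0$ ($c = 2 \cdot 0 = 0$)
$m{\left(n,w \right)} = 4 w n^{2}$ ($m{\left(n,w \right)} = 4 w n n = 4 n w n = 4 w n^{2}$)
$P{\left(z \right)} = 0$ ($P{\left(z \right)} = 0 + 0 = 0$)
$R{\left(a \right)} = 0$ ($R{\left(a \right)} = 0 a^{2} = 0$)
$R{\left(-26 \right)} 12 = 0 \cdot 12 = 0$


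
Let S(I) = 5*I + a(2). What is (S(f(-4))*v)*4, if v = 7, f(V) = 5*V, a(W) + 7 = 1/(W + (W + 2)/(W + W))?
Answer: -8960/3 ≈ -2986.7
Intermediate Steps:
a(W) = -7 + 1/(W + (2 + W)/(2*W)) (a(W) = -7 + 1/(W + (W + 2)/(W + W)) = -7 + 1/(W + (2 + W)/((2*W))) = -7 + 1/(W + (2 + W)*(1/(2*W))) = -7 + 1/(W + (2 + W)/(2*W)))
S(I) = -20/3 + 5*I (S(I) = 5*I + (-14 - 14*2² - 5*2)/(2 + 2 + 2*2²) = 5*I + (-14 - 14*4 - 10)/(2 + 2 + 2*4) = 5*I + (-14 - 56 - 10)/(2 + 2 + 8) = 5*I - 80/12 = 5*I + (1/12)*(-80) = 5*I - 20/3 = -20/3 + 5*I)
(S(f(-4))*v)*4 = ((-20/3 + 5*(5*(-4)))*7)*4 = ((-20/3 + 5*(-20))*7)*4 = ((-20/3 - 100)*7)*4 = -320/3*7*4 = -2240/3*4 = -8960/3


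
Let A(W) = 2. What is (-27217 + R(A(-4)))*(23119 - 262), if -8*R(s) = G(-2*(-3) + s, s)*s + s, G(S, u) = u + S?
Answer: -2488647303/4 ≈ -6.2216e+8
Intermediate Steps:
G(S, u) = S + u
R(s) = -s/8 - s*(6 + 2*s)/8 (R(s) = -(((-2*(-3) + s) + s)*s + s)/8 = -(((6 + s) + s)*s + s)/8 = -((6 + 2*s)*s + s)/8 = -(s*(6 + 2*s) + s)/8 = -(s + s*(6 + 2*s))/8 = -s/8 - s*(6 + 2*s)/8)
(-27217 + R(A(-4)))*(23119 - 262) = (-27217 - ⅛*2*(7 + 2*2))*(23119 - 262) = (-27217 - ⅛*2*(7 + 4))*22857 = (-27217 - ⅛*2*11)*22857 = (-27217 - 11/4)*22857 = -108879/4*22857 = -2488647303/4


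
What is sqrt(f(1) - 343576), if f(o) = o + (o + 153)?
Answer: I*sqrt(343421) ≈ 586.02*I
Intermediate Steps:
f(o) = 153 + 2*o (f(o) = o + (153 + o) = 153 + 2*o)
sqrt(f(1) - 343576) = sqrt((153 + 2*1) - 343576) = sqrt((153 + 2) - 343576) = sqrt(155 - 343576) = sqrt(-343421) = I*sqrt(343421)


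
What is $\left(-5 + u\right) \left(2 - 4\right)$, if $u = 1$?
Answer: $8$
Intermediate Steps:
$\left(-5 + u\right) \left(2 - 4\right) = \left(-5 + 1\right) \left(2 - 4\right) = - 4 \left(2 - 4\right) = \left(-4\right) \left(-2\right) = 8$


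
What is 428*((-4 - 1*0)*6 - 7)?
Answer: -13268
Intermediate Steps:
428*((-4 - 1*0)*6 - 7) = 428*((-4 + 0)*6 - 7) = 428*(-4*6 - 7) = 428*(-24 - 7) = 428*(-31) = -13268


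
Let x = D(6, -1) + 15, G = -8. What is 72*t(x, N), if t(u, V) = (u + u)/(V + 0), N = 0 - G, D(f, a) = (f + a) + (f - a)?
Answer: 486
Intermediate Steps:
D(f, a) = 2*f (D(f, a) = (a + f) + (f - a) = 2*f)
N = 8 (N = 0 - 1*(-8) = 0 + 8 = 8)
x = 27 (x = 2*6 + 15 = 12 + 15 = 27)
t(u, V) = 2*u/V (t(u, V) = (2*u)/V = 2*u/V)
72*t(x, N) = 72*(2*27/8) = 72*(2*27*(⅛)) = 72*(27/4) = 486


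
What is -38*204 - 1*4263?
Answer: -12015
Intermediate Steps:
-38*204 - 1*4263 = -7752 - 4263 = -12015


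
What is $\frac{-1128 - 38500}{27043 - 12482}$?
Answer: $- \frac{39628}{14561} \approx -2.7215$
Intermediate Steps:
$\frac{-1128 - 38500}{27043 - 12482} = - \frac{39628}{14561}$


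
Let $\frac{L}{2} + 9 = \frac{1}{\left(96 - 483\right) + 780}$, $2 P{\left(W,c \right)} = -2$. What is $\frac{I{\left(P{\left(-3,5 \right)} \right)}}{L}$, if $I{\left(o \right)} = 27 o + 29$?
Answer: $- \frac{393}{3536} \approx -0.11114$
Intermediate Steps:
$P{\left(W,c \right)} = -1$ ($P{\left(W,c \right)} = \frac{1}{2} \left(-2\right) = -1$)
$I{\left(o \right)} = 29 + 27 o$
$L = - \frac{7072}{393}$ ($L = -18 + \frac{2}{\left(96 - 483\right) + 780} = -18 + \frac{2}{-387 + 780} = -18 + \frac{2}{393} = - \frac{7072}{393} \approx -17.995$)
$\frac{I{\left(P{\left(-3,5 \right)} \right)}}{L} = \frac{29 + 27 \left(-1\right)}{- \frac{7072}{393}} = \left(29 - 27\right) \left(- \frac{393}{7072}\right) = 2 \left(- \frac{393}{7072}\right) = - \frac{393}{3536}$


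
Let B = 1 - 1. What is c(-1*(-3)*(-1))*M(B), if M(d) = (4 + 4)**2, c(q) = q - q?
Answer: 0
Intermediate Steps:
B = 0
c(q) = 0
M(d) = 64 (M(d) = 8**2 = 64)
c(-1*(-3)*(-1))*M(B) = 0*64 = 0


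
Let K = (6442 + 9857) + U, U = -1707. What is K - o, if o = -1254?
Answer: 15846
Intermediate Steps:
K = 14592 (K = (6442 + 9857) - 1707 = 16299 - 1707 = 14592)
K - o = 14592 - 1*(-1254) = 14592 + 1254 = 15846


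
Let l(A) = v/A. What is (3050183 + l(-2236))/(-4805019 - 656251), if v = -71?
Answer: -6820209259/12211399720 ≈ -0.55851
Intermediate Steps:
l(A) = -71/A
(3050183 + l(-2236))/(-4805019 - 656251) = (3050183 - 71/(-2236))/(-4805019 - 656251) = (3050183 - 71*(-1/2236))/(-5461270) = (3050183 + 71/2236)*(-1/5461270) = (6820209259/2236)*(-1/5461270) = -6820209259/12211399720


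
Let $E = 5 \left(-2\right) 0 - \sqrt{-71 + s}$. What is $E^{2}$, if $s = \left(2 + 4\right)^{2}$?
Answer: $-35$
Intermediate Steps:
$s = 36$ ($s = 6^{2} = 36$)
$E = - i \sqrt{35}$ ($E = 5 \left(-2\right) 0 - \sqrt{-71 + 36} = \left(-10\right) 0 - \sqrt{-35} = 0 - i \sqrt{35} = - i \sqrt{35} \approx - 5.9161 i$)
$E^{2} = \left(- i \sqrt{35}\right)^{2} = -35$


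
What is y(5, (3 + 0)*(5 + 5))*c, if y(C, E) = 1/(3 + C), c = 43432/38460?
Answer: 5429/38460 ≈ 0.14116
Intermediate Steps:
c = 10858/9615 (c = 43432*(1/38460) = 10858/9615 ≈ 1.1293)
y(5, (3 + 0)*(5 + 5))*c = (10858/9615)/(3 + 5) = (10858/9615)/8 = (⅛)*(10858/9615) = 5429/38460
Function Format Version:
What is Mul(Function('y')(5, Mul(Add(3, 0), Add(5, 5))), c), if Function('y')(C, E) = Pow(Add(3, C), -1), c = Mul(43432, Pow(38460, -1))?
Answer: Rational(5429, 38460) ≈ 0.14116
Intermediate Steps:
c = Rational(10858, 9615) (c = Mul(43432, Rational(1, 38460)) = Rational(10858, 9615) ≈ 1.1293)
Mul(Function('y')(5, Mul(Add(3, 0), Add(5, 5))), c) = Mul(Pow(Add(3, 5), -1), Rational(10858, 9615)) = Mul(Pow(8, -1), Rational(10858, 9615)) = Mul(Rational(1, 8), Rational(10858, 9615)) = Rational(5429, 38460)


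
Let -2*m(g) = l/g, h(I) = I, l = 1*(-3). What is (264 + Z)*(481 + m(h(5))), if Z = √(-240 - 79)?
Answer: 635316/5 + 4813*I*√319/10 ≈ 1.2706e+5 + 8596.3*I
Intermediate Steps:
l = -3
m(g) = 3/(2*g) (m(g) = -(-3)/(2*g) = 3/(2*g))
Z = I*√319 (Z = √(-319) = I*√319 ≈ 17.861*I)
(264 + Z)*(481 + m(h(5))) = (264 + I*√319)*(481 + (3/2)/5) = (264 + I*√319)*(481 + (3/2)*(⅕)) = (264 + I*√319)*(481 + 3/10) = (264 + I*√319)*(4813/10) = 635316/5 + 4813*I*√319/10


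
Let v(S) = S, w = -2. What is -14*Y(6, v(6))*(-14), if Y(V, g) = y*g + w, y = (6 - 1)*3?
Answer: 17248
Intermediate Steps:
y = 15 (y = 5*3 = 15)
Y(V, g) = -2 + 15*g (Y(V, g) = 15*g - 2 = -2 + 15*g)
-14*Y(6, v(6))*(-14) = -14*(-2 + 15*6)*(-14) = -14*(-2 + 90)*(-14) = -14*88*(-14) = -1232*(-14) = 17248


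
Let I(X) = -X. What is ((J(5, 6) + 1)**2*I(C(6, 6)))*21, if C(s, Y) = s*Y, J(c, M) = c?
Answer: -27216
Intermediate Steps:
C(s, Y) = Y*s
((J(5, 6) + 1)**2*I(C(6, 6)))*21 = ((5 + 1)**2*(-6*6))*21 = (6**2*(-1*36))*21 = (36*(-36))*21 = -1296*21 = -27216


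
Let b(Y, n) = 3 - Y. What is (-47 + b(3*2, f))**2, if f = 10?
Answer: 2500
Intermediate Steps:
(-47 + b(3*2, f))**2 = (-47 + (3 - 3*2))**2 = (-47 + (3 - 1*6))**2 = (-47 + (3 - 6))**2 = (-47 - 3)**2 = (-50)**2 = 2500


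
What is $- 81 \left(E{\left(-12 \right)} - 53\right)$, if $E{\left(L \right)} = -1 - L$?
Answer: $3402$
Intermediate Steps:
$- 81 \left(E{\left(-12 \right)} - 53\right) = - 81 \left(\left(-1 - -12\right) - 53\right) = - 81 \left(\left(-1 + 12\right) - 53\right) = - 81 \left(11 - 53\right) = \left(-81\right) \left(-42\right) = 3402$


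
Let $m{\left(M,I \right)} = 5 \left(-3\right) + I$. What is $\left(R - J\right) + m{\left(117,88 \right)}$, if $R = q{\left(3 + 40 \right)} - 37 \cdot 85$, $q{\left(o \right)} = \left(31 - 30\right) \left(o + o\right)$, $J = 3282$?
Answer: $-6268$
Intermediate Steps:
$m{\left(M,I \right)} = -15 + I$
$q{\left(o \right)} = 2 o$ ($q{\left(o \right)} = 1 \cdot 2 o = 2 o$)
$R = -3059$ ($R = 2 \left(3 + 40\right) - 37 \cdot 85 = 2 \cdot 43 - 3145 = 86 - 3145 = -3059$)
$\left(R - J\right) + m{\left(117,88 \right)} = \left(-3059 - 3282\right) + \left(-15 + 88\right) = \left(-3059 - 3282\right) + 73 = -6341 + 73 = -6268$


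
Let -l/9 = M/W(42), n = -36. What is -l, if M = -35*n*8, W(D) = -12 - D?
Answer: -1680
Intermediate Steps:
M = 10080 (M = -35*(-36)*8 = 1260*8 = 10080)
l = 1680 (l = -90720/(-12 - 1*42) = -90720/(-12 - 42) = -90720/(-54) = -90720*(-1)/54 = -9*(-560/3) = 1680)
-l = -1*1680 = -1680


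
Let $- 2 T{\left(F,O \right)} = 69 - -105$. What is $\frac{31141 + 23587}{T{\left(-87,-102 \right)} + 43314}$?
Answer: $\frac{54728}{43227} \approx 1.2661$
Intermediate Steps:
$T{\left(F,O \right)} = -87$ ($T{\left(F,O \right)} = - \frac{69 - -105}{2} = - \frac{69 + 105}{2} = \left(- \frac{1}{2}\right) 174 = -87$)
$\frac{31141 + 23587}{T{\left(-87,-102 \right)} + 43314} = \frac{31141 + 23587}{-87 + 43314} = \frac{54728}{43227}$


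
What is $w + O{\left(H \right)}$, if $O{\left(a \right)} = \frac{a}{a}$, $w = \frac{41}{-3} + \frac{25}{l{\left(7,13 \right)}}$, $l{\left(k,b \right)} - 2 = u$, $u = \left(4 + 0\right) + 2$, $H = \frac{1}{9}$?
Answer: $- \frac{229}{24} \approx -9.5417$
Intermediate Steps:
$H = \frac{1}{9} \approx 0.11111$
$u = 6$ ($u = 4 + 2 = 6$)
$l{\left(k,b \right)} = 8$ ($l{\left(k,b \right)} = 2 + 6 = 8$)
$w = - \frac{253}{24}$ ($w = \frac{41}{-3} + \frac{25}{8} = 41 \left(- \frac{1}{3}\right) + 25 \cdot \frac{1}{8} = - \frac{41}{3} + \frac{25}{8} = - \frac{253}{24} \approx -10.542$)
$O{\left(a \right)} = 1$
$w + O{\left(H \right)} = - \frac{253}{24} + 1 = - \frac{229}{24}$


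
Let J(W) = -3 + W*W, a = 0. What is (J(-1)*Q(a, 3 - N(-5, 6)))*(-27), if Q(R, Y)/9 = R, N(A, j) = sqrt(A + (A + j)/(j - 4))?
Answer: 0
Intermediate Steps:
J(W) = -3 + W**2
N(A, j) = sqrt(A + (A + j)/(-4 + j))
Q(R, Y) = 9*R
(J(-1)*Q(a, 3 - N(-5, 6)))*(-27) = ((-3 + (-1)**2)*(9*0))*(-27) = ((-3 + 1)*0)*(-27) = -2*0*(-27) = 0*(-27) = 0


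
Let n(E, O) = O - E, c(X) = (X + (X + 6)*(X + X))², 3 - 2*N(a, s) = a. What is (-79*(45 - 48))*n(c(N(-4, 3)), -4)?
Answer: -1162248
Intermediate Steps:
N(a, s) = 3/2 - a/2
c(X) = (X + 2*X*(6 + X))² (c(X) = (X + (6 + X)*(2*X))² = (X + 2*X*(6 + X))²)
(-79*(45 - 48))*n(c(N(-4, 3)), -4) = (-79*(45 - 48))*(-4 - (3/2 - ½*(-4))²*(13 + 2*(3/2 - ½*(-4)))²) = (-79*(-3))*(-4 - (3/2 + 2)²*(13 + 2*(3/2 + 2))²) = 237*(-4 - (7/2)²*(13 + 2*(7/2))²) = 237*(-4 - 49*(13 + 7)²/4) = 237*(-4 - 49*20²/4) = 237*(-4 - 49*400/4) = 237*(-4 - 1*4900) = 237*(-4 - 4900) = 237*(-4904) = -1162248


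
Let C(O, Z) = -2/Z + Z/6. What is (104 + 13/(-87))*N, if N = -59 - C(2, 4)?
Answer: -3207425/522 ≈ -6144.5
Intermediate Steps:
C(O, Z) = -2/Z + Z/6 (C(O, Z) = -2/Z + Z*(⅙) = -2/Z + Z/6)
N = -355/6 (N = -59 - (-2/4 + (⅙)*4) = -59 - (-2*¼ + ⅔) = -59 - (-½ + ⅔) = -59 - 1*⅙ = -59 - ⅙ = -355/6 ≈ -59.167)
(104 + 13/(-87))*N = (104 + 13/(-87))*(-355/6) = (104 + 13*(-1/87))*(-355/6) = (104 - 13/87)*(-355/6) = (9035/87)*(-355/6) = -3207425/522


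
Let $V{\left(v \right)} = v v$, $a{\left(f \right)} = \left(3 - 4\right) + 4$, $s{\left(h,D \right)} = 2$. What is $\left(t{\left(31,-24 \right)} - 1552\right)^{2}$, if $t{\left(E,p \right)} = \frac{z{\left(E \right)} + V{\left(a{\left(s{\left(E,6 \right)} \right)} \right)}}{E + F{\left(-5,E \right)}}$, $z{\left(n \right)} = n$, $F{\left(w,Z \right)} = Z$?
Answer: $\frac{2312840464}{961} \approx 2.4067 \cdot 10^{6}$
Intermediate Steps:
$a{\left(f \right)} = 3$ ($a{\left(f \right)} = -1 + 4 = 3$)
$V{\left(v \right)} = v^{2}$
$t{\left(E,p \right)} = \frac{9 + E}{2 E}$ ($t{\left(E,p \right)} = \frac{E + 3^{2}}{E + E} = \frac{E + 9}{2 E} = \left(9 + E\right) \frac{1}{2 E} = \frac{9 + E}{2 E}$)
$\left(t{\left(31,-24 \right)} - 1552\right)^{2} = \left(\frac{9 + 31}{2 \cdot 31} - 1552\right)^{2} = \left(\frac{1}{2} \cdot \frac{1}{31} \cdot 40 - 1552\right)^{2} = \left(\frac{20}{31} - 1552\right)^{2} = \left(- \frac{48092}{31}\right)^{2} = \frac{2312840464}{961}$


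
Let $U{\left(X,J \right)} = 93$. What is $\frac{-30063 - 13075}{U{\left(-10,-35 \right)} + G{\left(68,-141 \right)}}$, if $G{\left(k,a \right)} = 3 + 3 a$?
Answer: $\frac{43138}{327} \approx 131.92$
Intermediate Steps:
$\frac{-30063 - 13075}{U{\left(-10,-35 \right)} + G{\left(68,-141 \right)}} = \frac{-30063 - 13075}{93 + \left(3 + 3 \left(-141\right)\right)} = - \frac{43138}{93 + \left(3 - 423\right)} = - \frac{43138}{93 - 420} = - \frac{43138}{-327} = \left(-43138\right) \left(- \frac{1}{327}\right) = \frac{43138}{327}$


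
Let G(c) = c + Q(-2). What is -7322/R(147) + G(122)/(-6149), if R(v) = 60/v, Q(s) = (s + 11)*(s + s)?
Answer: -25652647/1430 ≈ -17939.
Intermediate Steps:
Q(s) = 2*s*(11 + s) (Q(s) = (11 + s)*(2*s) = 2*s*(11 + s))
G(c) = -36 + c (G(c) = c + 2*(-2)*(11 - 2) = c + 2*(-2)*9 = c - 36 = -36 + c)
-7322/R(147) + G(122)/(-6149) = -7322/(60/147) + (-36 + 122)/(-6149) = -7322/(60*(1/147)) + 86*(-1/6149) = -7322/20/49 - 2/143 = -7322*49/20 - 2/143 = -179389/10 - 2/143 = -25652647/1430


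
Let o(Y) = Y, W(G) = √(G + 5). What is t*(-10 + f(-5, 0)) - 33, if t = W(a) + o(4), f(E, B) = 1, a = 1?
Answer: -69 - 9*√6 ≈ -91.045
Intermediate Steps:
W(G) = √(5 + G)
t = 4 + √6 (t = √(5 + 1) + 4 = √6 + 4 = 4 + √6 ≈ 6.4495)
t*(-10 + f(-5, 0)) - 33 = (4 + √6)*(-10 + 1) - 33 = (4 + √6)*(-9) - 33 = (-36 - 9*√6) - 33 = -69 - 9*√6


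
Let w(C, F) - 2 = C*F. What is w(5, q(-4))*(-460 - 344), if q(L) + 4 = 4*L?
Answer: 78792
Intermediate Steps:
q(L) = -4 + 4*L
w(C, F) = 2 + C*F
w(5, q(-4))*(-460 - 344) = (2 + 5*(-4 + 4*(-4)))*(-460 - 344) = (2 + 5*(-4 - 16))*(-804) = (2 + 5*(-20))*(-804) = (2 - 100)*(-804) = -98*(-804) = 78792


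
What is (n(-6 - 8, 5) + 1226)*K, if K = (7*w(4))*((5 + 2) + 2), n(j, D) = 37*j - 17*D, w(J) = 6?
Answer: 235494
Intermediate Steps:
n(j, D) = -17*D + 37*j
K = 378 (K = (7*6)*((5 + 2) + 2) = 42*(7 + 2) = 42*9 = 378)
(n(-6 - 8, 5) + 1226)*K = ((-17*5 + 37*(-6 - 8)) + 1226)*378 = ((-85 + 37*(-14)) + 1226)*378 = ((-85 - 518) + 1226)*378 = (-603 + 1226)*378 = 623*378 = 235494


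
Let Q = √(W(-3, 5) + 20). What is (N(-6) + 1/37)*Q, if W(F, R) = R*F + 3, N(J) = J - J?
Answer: 2*√2/37 ≈ 0.076444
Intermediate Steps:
N(J) = 0
W(F, R) = 3 + F*R (W(F, R) = F*R + 3 = 3 + F*R)
Q = 2*√2 (Q = √((3 - 3*5) + 20) = √((3 - 15) + 20) = √(-12 + 20) = √8 = 2*√2 ≈ 2.8284)
(N(-6) + 1/37)*Q = (0 + 1/37)*(2*√2) = (2*√2)/37 = 2*√2/37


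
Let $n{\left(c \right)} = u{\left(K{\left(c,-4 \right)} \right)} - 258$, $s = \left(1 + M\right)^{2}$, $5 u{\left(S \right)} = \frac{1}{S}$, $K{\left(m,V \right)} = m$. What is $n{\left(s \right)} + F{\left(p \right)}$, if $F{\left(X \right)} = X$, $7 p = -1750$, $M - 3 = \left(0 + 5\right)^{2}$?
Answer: $- \frac{2136139}{4205} \approx -508.0$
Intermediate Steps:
$M = 28$ ($M = 3 + \left(0 + 5\right)^{2} = 3 + 5^{2} = 3 + 25 = 28$)
$p = -250$ ($p = \frac{1}{7} \left(-1750\right) = -250$)
$u{\left(S \right)} = \frac{1}{5 S}$
$s = 841$ ($s = \left(1 + 28\right)^{2} = 29^{2} = 841$)
$n{\left(c \right)} = -258 + \frac{1}{5 c}$ ($n{\left(c \right)} = \frac{1}{5 c} - 258 = -258 + \frac{1}{5 c}$)
$n{\left(s \right)} + F{\left(p \right)} = \left(-258 + \frac{1}{5 \cdot 841}\right) - 250 = \left(-258 + \frac{1}{5} \cdot \frac{1}{841}\right) - 250 = \left(-258 + \frac{1}{4205}\right) - 250 = - \frac{1084889}{4205} - 250 = - \frac{2136139}{4205}$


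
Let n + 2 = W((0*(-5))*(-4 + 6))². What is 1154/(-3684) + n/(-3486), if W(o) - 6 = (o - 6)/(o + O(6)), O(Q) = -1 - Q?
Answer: -5701285/17479966 ≈ -0.32616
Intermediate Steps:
W(o) = 6 + (-6 + o)/(-7 + o) (W(o) = 6 + (o - 6)/(o + (-1 - 1*6)) = 6 + (-6 + o)/(o + (-1 - 6)) = 6 + (-6 + o)/(o - 7) = 6 + (-6 + o)/(-7 + o))
n = 2206/49 (n = -2 + ((-48 + 7*((0*(-5))*(-4 + 6)))/(-7 + (0*(-5))*(-4 + 6)))² = -2 + ((-48 + 7*(0*2))/(-7 + 0*2))² = -2 + ((-48 + 7*0)/(-7 + 0))² = -2 + ((-48 + 0)/(-7))² = -2 + (-⅐*(-48))² = -2 + (48/7)² = -2 + 2304/49 = 2206/49 ≈ 45.020)
1154/(-3684) + n/(-3486) = 1154/(-3684) + (2206/49)/(-3486) = 1154*(-1/3684) + (2206/49)*(-1/3486) = -577/1842 - 1103/85407 = -5701285/17479966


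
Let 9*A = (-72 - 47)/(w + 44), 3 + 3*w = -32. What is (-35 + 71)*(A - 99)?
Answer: -347136/97 ≈ -3578.7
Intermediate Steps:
w = -35/3 (w = -1 + (1/3)*(-32) = -1 - 32/3 = -35/3 ≈ -11.667)
A = -119/291 (A = ((-72 - 47)/(-35/3 + 44))/9 = (-119/97/3)/9 = (-119*3/97)/9 = (1/9)*(-357/97) = -119/291 ≈ -0.40893)
(-35 + 71)*(A - 99) = (-35 + 71)*(-119/291 - 99) = 36*(-28928/291) = -347136/97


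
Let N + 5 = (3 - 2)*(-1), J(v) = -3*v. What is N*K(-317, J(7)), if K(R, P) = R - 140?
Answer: 2742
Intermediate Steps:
K(R, P) = -140 + R
N = -6 (N = -5 + (3 - 2)*(-1) = -5 + 1*(-1) = -5 - 1 = -6)
N*K(-317, J(7)) = -6*(-140 - 317) = -6*(-457) = 2742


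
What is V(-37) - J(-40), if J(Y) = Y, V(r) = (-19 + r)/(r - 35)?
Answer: 367/9 ≈ 40.778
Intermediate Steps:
V(r) = (-19 + r)/(-35 + r)
V(-37) - J(-40) = (-19 - 37)/(-35 - 37) - 1*(-40) = -56/(-72) + 40 = -1/72*(-56) + 40 = 7/9 + 40 = 367/9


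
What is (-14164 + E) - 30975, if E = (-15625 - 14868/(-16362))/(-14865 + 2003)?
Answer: -527731034263/11691558 ≈ -45138.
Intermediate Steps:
E = 14202299/11691558 (E = (-15625 - 14868*(-1/16362))/(-12862) = (-15625 + 826/909)*(-1/12862) = -14202299/909*(-1/12862) = 14202299/11691558 ≈ 1.2147)
(-14164 + E) - 30975 = (-14164 + 14202299/11691558) - 30975 = -165585025213/11691558 - 30975 = -527731034263/11691558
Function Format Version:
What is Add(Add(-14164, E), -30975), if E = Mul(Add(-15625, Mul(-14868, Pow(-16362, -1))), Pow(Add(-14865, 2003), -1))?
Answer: Rational(-527731034263, 11691558) ≈ -45138.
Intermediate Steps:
E = Rational(14202299, 11691558) (E = Mul(Add(-15625, Mul(-14868, Rational(-1, 16362))), Pow(-12862, -1)) = Mul(Add(-15625, Rational(826, 909)), Rational(-1, 12862)) = Mul(Rational(-14202299, 909), Rational(-1, 12862)) = Rational(14202299, 11691558) ≈ 1.2147)
Add(Add(-14164, E), -30975) = Add(Add(-14164, Rational(14202299, 11691558)), -30975) = Add(Rational(-165585025213, 11691558), -30975) = Rational(-527731034263, 11691558)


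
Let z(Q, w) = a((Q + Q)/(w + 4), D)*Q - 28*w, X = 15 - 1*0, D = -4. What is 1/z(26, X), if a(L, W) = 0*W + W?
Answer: -1/524 ≈ -0.0019084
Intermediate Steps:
X = 15 (X = 15 + 0 = 15)
a(L, W) = W (a(L, W) = 0 + W = W)
z(Q, w) = -28*w - 4*Q (z(Q, w) = -4*Q - 28*w = -28*w - 4*Q)
1/z(26, X) = 1/(-28*15 - 4*26) = 1/(-420 - 104) = 1/(-524) = -1/524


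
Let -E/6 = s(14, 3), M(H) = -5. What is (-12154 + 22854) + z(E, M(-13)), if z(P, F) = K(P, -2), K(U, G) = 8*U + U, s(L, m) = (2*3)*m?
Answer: 9728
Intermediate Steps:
s(L, m) = 6*m
K(U, G) = 9*U
E = -108 (E = -36*3 = -6*18 = -108)
z(P, F) = 9*P
(-12154 + 22854) + z(E, M(-13)) = (-12154 + 22854) + 9*(-108) = 10700 - 972 = 9728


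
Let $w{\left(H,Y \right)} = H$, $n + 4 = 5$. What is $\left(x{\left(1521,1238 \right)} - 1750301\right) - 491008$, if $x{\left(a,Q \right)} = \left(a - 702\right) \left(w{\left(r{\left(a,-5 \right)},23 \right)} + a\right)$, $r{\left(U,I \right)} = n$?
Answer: $-994791$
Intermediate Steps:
$n = 1$ ($n = -4 + 5 = 1$)
$r{\left(U,I \right)} = 1$
$x{\left(a,Q \right)} = \left(1 + a\right) \left(-702 + a\right)$ ($x{\left(a,Q \right)} = \left(a - 702\right) \left(1 + a\right) = \left(-702 + a\right) \left(1 + a\right) = \left(1 + a\right) \left(-702 + a\right)$)
$\left(x{\left(1521,1238 \right)} - 1750301\right) - 491008 = \left(\left(-702 + 1521^{2} - 1066221\right) - 1750301\right) - 491008 = \left(\left(-702 + 2313441 - 1066221\right) - 1750301\right) - 491008 = \left(1246518 - 1750301\right) - 491008 = -503783 - 491008 = -994791$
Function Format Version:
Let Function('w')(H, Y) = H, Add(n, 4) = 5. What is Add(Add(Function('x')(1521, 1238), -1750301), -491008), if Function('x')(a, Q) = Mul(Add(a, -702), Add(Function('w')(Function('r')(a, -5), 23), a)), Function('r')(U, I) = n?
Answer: -994791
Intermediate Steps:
n = 1 (n = Add(-4, 5) = 1)
Function('r')(U, I) = 1
Function('x')(a, Q) = Mul(Add(1, a), Add(-702, a)) (Function('x')(a, Q) = Mul(Add(a, -702), Add(1, a)) = Mul(Add(-702, a), Add(1, a)) = Mul(Add(1, a), Add(-702, a)))
Add(Add(Function('x')(1521, 1238), -1750301), -491008) = Add(Add(Add(-702, Pow(1521, 2), Mul(-701, 1521)), -1750301), -491008) = Add(Add(Add(-702, 2313441, -1066221), -1750301), -491008) = Add(Add(1246518, -1750301), -491008) = Add(-503783, -491008) = -994791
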